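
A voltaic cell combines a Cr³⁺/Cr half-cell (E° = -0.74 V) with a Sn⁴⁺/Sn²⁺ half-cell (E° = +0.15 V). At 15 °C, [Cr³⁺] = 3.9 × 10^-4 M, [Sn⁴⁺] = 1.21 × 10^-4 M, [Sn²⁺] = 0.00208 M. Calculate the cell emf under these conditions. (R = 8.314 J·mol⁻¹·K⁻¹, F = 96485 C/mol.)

The Sn⁴⁺/Sn²⁺ couple has the higher reduction potential and acts as the cathode, so E°_cell = +0.15 − (-0.74) = 0.89 V.
Balancing electrons gives n = 6; the reaction quotient is Q = [Cr³⁺]^2·[Sn²⁺]^3/[Sn⁴⁺]^3 = 7.73 × 10^-4.
E = E° − (RT/nF) ln Q = 0.89 − (8.314×288)/(6×96485) × (-7.166) = 0.890 + 0.030 = 0.920 V.

0.920 V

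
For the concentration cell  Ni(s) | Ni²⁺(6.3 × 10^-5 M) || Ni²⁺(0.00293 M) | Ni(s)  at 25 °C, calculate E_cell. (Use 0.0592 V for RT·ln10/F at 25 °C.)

0.049 V

Both half-cells are Ni²⁺/Ni, so E°_cell = 0. The concentrated side is the cathode; the cell reaction moves Ni²⁺ from high to low concentration with n = 2.
Q = [Ni²⁺]_dilute/[Ni²⁺]_conc = 6.3 × 10^-5/0.00293 = 0.0215.
E = 0 − (0.0592/2) log Q = −(0.0592/2)(-1.668) = 0.0494 V.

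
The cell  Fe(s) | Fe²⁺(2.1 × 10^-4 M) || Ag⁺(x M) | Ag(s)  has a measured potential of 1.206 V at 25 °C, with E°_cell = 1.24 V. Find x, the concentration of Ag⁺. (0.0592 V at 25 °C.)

0.0039 M

From the Nernst equation, log Q = n(E° − E)/0.0592 = 2(1.24 − 1.206)/0.0592 = 1.149, so Q = 14.1.
With Q = [Fe²⁺]/[Ag⁺]^2 and the known concentrations, [Ag⁺]^2 in the denominator gives [Ag⁺] = 0.0039 M.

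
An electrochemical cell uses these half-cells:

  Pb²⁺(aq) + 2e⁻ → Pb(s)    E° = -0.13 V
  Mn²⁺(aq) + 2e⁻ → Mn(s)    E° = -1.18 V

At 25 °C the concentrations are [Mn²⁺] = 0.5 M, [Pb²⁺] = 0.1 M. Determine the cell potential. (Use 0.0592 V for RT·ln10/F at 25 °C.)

1.03 V

The Pb²⁺/Pb couple has the higher reduction potential and acts as the cathode, so E°_cell = -0.13 − (-1.18) = 1.05 V.
Balancing electrons gives n = 2; the reaction quotient is Q = [Mn²⁺]/[Pb²⁺] = 5.00.
At 25 °C, E = E° − (0.0592/n) log Q = 1.05 − (0.0592/2)(0.699) = 1.050 − 0.021 = 1.029 V.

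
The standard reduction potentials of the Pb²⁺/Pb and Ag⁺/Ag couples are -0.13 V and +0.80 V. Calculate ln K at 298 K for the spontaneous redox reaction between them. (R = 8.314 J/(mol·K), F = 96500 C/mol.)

E°_cell = +0.80 − (-0.13) = 0.93 V, with n = 2 electrons transferred.
At equilibrium E = 0, so the Nernst equation gives ln K = nFE°/RT = (2)(96500)(0.93)/((8.314)(298)) = 72.45.

ln K = 72.4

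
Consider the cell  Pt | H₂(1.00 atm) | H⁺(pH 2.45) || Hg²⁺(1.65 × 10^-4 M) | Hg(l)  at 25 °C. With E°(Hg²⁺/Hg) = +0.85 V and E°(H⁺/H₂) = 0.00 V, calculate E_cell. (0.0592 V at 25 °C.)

The Hg²⁺/Hg couple is the cathode, so E°_cell = 0.85 V; n = 2.
[H⁺] = 10^(−2.45) = 0.0035 M, and Q = [H⁺]^2 / ([Hg²⁺]·P(H₂)) = 0.0763.
E = E° − (0.0592/2) log Q = 0.85 − (0.0592/2)(-1.117) = 0.883 V.

0.88 V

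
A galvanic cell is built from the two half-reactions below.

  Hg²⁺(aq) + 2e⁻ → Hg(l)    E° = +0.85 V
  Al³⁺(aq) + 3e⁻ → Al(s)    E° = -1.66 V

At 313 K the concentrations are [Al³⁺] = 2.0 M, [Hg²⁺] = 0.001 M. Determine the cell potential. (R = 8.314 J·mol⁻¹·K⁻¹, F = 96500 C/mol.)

2.41 V

The Hg²⁺/Hg couple has the higher reduction potential and acts as the cathode, so E°_cell = +0.85 − (-1.66) = 2.51 V.
Balancing electrons gives n = 6; the reaction quotient is Q = [Al³⁺]^2/[Hg²⁺]^3 = 4 × 10^9.
E = E° − (RT/nF) ln Q = 2.51 − (8.314×313)/(6×96500) × (22.110) = 2.510 − 0.099 = 2.411 V.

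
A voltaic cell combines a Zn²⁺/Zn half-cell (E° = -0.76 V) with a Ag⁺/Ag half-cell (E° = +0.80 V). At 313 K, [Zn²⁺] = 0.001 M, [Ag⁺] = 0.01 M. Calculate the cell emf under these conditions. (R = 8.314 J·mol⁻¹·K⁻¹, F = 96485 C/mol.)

The Ag⁺/Ag couple has the higher reduction potential and acts as the cathode, so E°_cell = +0.80 − (-0.76) = 1.56 V.
Balancing electrons gives n = 2; the reaction quotient is Q = [Zn²⁺]/[Ag⁺]^2 = 10.0.
E = E° − (RT/nF) ln Q = 1.56 − (8.314×313)/(2×96485) × (2.303) = 1.560 − 0.031 = 1.529 V.

1.53 V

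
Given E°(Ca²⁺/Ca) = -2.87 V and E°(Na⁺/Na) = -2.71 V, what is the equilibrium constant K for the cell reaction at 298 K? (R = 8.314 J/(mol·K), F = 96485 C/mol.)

E°_cell = -2.71 − (-2.87) = 0.16 V, with n = 2 electrons transferred.
At equilibrium E = 0, so the Nernst equation gives ln K = nFE°/RT = (2)(96485)(0.16)/((8.314)(298)) = 12.46.
K = e^12.46 = 2.6 × 10^5.

2.6 × 10^5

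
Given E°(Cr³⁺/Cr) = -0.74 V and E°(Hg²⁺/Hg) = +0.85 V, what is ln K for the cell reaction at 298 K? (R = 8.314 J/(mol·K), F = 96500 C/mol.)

E°_cell = +0.85 − (-0.74) = 1.59 V, with n = 6 electrons transferred.
At equilibrium E = 0, so the Nernst equation gives ln K = nFE°/RT = (6)(96500)(1.59)/((8.314)(298)) = 371.58.

ln K = 371.6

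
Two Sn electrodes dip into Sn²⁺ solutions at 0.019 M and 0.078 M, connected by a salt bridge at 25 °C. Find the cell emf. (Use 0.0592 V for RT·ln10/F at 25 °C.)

Both half-cells are Sn²⁺/Sn, so E°_cell = 0. The concentrated side is the cathode; the cell reaction moves Sn²⁺ from high to low concentration with n = 2.
Q = [Sn²⁺]_dilute/[Sn²⁺]_conc = 0.019/0.078 = 0.244.
E = 0 − (0.0592/2) log Q = −(0.0592/2)(-0.613) = 0.0181 V.

0.018 V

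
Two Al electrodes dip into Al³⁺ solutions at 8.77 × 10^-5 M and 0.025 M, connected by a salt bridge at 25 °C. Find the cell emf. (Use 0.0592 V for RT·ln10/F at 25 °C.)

Both half-cells are Al³⁺/Al, so E°_cell = 0. The concentrated side is the cathode; the cell reaction moves Al³⁺ from high to low concentration with n = 3.
Q = [Al³⁺]_dilute/[Al³⁺]_conc = 8.77 × 10^-5/0.025 = 0.00351.
E = 0 − (0.0592/3) log Q = −(0.0592/3)(-2.455) = 0.0484 V.

0.048 V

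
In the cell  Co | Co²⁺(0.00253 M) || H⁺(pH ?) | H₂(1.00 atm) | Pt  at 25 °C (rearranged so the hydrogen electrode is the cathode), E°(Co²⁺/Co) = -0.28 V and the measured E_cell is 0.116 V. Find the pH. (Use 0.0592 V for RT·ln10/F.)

pH = 4.07

E°_cell = 0.28 V and n = 2.
log Q = n(E° − E)/0.0592 = 2×(0.28 − 0.116)/0.0592 = 5.541.
With Q = [Co²⁺]·P(H₂) / [H⁺]^2, solving for [H⁺] gives log[H⁺] = -4.069, so pH = 4.07.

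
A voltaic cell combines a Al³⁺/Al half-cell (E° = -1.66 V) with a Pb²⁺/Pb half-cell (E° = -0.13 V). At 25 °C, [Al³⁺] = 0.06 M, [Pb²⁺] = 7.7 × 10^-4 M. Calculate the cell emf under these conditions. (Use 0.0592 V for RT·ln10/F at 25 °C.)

The Pb²⁺/Pb couple has the higher reduction potential and acts as the cathode, so E°_cell = -0.13 − (-1.66) = 1.53 V.
Balancing electrons gives n = 6; the reaction quotient is Q = [Al³⁺]^2/[Pb²⁺]^3 = 7.89 × 10^6.
At 25 °C, E = E° − (0.0592/n) log Q = 1.53 − (0.0592/6)(6.897) = 1.530 − 0.068 = 1.462 V.

1.46 V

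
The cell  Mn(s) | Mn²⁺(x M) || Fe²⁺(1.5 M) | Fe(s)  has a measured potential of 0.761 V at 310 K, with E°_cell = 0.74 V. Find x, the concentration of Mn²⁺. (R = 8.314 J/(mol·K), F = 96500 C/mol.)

From the Nernst equation, ln Q = nF(E° − E)/RT = 2×96500×(0.74 − 0.761)/(8.314×310) = -1.573, so Q = 0.208.
With Q = [Mn²⁺]/[Fe²⁺] and the known concentrations, [Mn²⁺] in the numerator gives [Mn²⁺] = 0.31 M.

0.31 M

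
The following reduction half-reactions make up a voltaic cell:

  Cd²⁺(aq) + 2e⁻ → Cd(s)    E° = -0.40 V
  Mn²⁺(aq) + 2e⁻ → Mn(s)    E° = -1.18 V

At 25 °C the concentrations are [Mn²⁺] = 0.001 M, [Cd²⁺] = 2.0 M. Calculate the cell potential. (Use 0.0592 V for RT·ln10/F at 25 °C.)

0.878 V

The Cd²⁺/Cd couple has the higher reduction potential and acts as the cathode, so E°_cell = -0.40 − (-1.18) = 0.78 V.
Balancing electrons gives n = 2; the reaction quotient is Q = [Mn²⁺]/[Cd²⁺] = 5 × 10^-4.
At 25 °C, E = E° − (0.0592/n) log Q = 0.78 − (0.0592/2)(-3.301) = 0.780 + 0.098 = 0.878 V.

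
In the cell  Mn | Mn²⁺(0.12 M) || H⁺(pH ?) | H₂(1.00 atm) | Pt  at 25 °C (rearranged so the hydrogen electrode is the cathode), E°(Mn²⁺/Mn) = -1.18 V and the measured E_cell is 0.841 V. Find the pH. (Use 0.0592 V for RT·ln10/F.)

E°_cell = 1.18 V and n = 2.
log Q = n(E° − E)/0.0592 = 2×(1.18 − 0.841)/0.0592 = 11.453.
With Q = [Mn²⁺]·P(H₂) / [H⁺]^2, solving for [H⁺] gives log[H⁺] = -6.187, so pH = 6.19.

pH = 6.19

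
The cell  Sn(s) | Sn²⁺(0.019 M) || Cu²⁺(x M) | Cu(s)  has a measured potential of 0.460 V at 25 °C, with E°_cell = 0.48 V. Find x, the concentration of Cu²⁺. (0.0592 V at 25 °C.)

0.004 M

From the Nernst equation, log Q = n(E° − E)/0.0592 = 2(0.48 − 0.460)/0.0592 = 0.676, so Q = 4.74.
With Q = [Sn²⁺]/[Cu²⁺] and the known concentrations, [Cu²⁺] in the denominator gives [Cu²⁺] = 0.004 M.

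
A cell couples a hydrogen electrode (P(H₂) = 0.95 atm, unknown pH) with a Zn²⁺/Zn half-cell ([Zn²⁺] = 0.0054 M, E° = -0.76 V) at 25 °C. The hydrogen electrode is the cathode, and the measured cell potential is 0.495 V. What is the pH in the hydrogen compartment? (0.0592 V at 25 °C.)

E°_cell = 0.76 V and n = 2.
log Q = n(E° − E)/0.0592 = 2×(0.76 − 0.495)/0.0592 = 8.953.
With Q = [Zn²⁺]·P(H₂) / [H⁺]^2, solving for [H⁺] gives log[H⁺] = -5.621, so pH = 5.62.

pH = 5.62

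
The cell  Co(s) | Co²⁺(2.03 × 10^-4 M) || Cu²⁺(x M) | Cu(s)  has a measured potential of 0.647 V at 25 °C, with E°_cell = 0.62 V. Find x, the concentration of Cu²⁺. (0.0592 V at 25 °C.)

From the Nernst equation, log Q = n(E° − E)/0.0592 = 2(0.62 − 0.647)/0.0592 = -0.912, so Q = 0.122.
With Q = [Co²⁺]/[Cu²⁺] and the known concentrations, [Cu²⁺] in the denominator gives [Cu²⁺] = 0.0017 M.

0.0017 M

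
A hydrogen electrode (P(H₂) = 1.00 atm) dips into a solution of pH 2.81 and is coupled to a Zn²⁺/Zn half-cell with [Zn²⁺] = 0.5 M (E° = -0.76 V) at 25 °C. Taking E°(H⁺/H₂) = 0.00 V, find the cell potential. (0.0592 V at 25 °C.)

0.60 V

The hydrogen couple is the cathode, so E°_cell = 0.76 V; n = 2.
[H⁺] = 10^(−2.81) = 0.0015 M, and Q = [Zn²⁺]·P(H₂) / [H⁺]^2 = 2.08 × 10^5.
E = E° − (0.0592/2) log Q = 0.76 − (0.0592/2)(5.319) = 0.603 V.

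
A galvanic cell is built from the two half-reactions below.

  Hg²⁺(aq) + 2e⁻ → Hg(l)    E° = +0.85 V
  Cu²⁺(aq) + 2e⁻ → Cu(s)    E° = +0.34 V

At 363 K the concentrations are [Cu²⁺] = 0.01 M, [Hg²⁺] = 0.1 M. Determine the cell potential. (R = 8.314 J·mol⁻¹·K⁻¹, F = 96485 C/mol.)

The Hg²⁺/Hg couple has the higher reduction potential and acts as the cathode, so E°_cell = +0.85 − (+0.34) = 0.51 V.
Balancing electrons gives n = 2; the reaction quotient is Q = [Cu²⁺]/[Hg²⁺] = 0.100.
E = E° − (RT/nF) ln Q = 0.51 − (8.314×363)/(2×96485) × (-2.303) = 0.510 + 0.036 = 0.546 V.

0.546 V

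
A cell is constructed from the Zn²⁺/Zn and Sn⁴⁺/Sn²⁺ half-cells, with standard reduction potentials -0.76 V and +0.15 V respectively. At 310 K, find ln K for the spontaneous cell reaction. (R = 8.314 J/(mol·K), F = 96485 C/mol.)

E°_cell = +0.15 − (-0.76) = 0.91 V, with n = 2 electrons transferred.
At equilibrium E = 0, so the Nernst equation gives ln K = nFE°/RT = (2)(96485)(0.91)/((8.314)(310)) = 68.13.

ln K = 68.1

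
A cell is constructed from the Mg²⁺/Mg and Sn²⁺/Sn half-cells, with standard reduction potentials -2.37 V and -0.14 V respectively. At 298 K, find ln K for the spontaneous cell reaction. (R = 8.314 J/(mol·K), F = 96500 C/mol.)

E°_cell = -0.14 − (-2.37) = 2.23 V, with n = 2 electrons transferred.
At equilibrium E = 0, so the Nernst equation gives ln K = nFE°/RT = (2)(96500)(2.23)/((8.314)(298)) = 173.71.

ln K = 173.7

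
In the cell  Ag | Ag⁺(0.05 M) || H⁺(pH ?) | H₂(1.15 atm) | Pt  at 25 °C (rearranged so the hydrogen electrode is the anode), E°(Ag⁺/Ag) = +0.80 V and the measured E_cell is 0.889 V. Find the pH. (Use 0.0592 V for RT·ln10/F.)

E°_cell = 0.80 V and n = 2.
log Q = n(E° − E)/0.0592 = 2×(0.80 − 0.889)/0.0592 = -3.007.
With Q = [H⁺]^2 / ([Ag⁺]^2·P(H₂)), solving for [H⁺] gives log[H⁺] = -2.774, so pH = 2.77.

pH = 2.77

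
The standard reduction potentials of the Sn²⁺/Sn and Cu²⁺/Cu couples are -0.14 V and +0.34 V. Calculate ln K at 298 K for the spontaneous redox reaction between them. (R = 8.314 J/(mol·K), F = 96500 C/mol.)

E°_cell = +0.34 − (-0.14) = 0.48 V, with n = 2 electrons transferred.
At equilibrium E = 0, so the Nernst equation gives ln K = nFE°/RT = (2)(96500)(0.48)/((8.314)(298)) = 37.39.

ln K = 37.4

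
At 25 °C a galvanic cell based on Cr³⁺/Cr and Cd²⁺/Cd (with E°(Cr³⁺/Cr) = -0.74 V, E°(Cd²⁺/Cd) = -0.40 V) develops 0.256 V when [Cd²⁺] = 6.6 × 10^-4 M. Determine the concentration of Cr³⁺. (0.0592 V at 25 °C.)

From the Nernst equation, log Q = n(E° − E)/0.0592 = 6(0.34 − 0.256)/0.0592 = 8.514, so Q = 3.26 × 10^8.
With Q = [Cr³⁺]^2/[Cd²⁺]^3 and the known concentrations, [Cr³⁺]^2 in the numerator gives [Cr³⁺] = 0.31 M.

0.31 M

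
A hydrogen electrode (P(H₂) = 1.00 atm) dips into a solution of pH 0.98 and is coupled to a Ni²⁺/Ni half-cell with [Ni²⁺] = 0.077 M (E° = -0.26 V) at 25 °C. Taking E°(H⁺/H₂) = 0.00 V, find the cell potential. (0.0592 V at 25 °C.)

The hydrogen couple is the cathode, so E°_cell = 0.26 V; n = 2.
[H⁺] = 10^(−0.98) = 0.10 M, and Q = [Ni²⁺]·P(H₂) / [H⁺]^2 = 7.02.
E = E° − (0.0592/2) log Q = 0.26 − (0.0592/2)(0.846) = 0.235 V.

0.23 V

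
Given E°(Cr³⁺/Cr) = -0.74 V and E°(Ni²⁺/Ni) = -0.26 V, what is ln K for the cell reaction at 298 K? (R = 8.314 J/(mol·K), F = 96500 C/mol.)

ln K = 112.2

E°_cell = -0.26 − (-0.74) = 0.48 V, with n = 6 electrons transferred.
At equilibrium E = 0, so the Nernst equation gives ln K = nFE°/RT = (6)(96500)(0.48)/((8.314)(298)) = 112.17.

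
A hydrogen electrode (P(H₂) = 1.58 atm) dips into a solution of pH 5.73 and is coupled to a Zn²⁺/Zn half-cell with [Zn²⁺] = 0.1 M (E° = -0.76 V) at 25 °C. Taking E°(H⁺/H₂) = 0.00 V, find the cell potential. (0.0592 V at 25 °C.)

0.44 V

The hydrogen couple is the cathode, so E°_cell = 0.76 V; n = 2.
[H⁺] = 10^(−5.73) = 1.9 × 10^-6 M, and Q = [Zn²⁺]·P(H₂) / [H⁺]^2 = 4.56 × 10^10.
E = E° − (0.0592/2) log Q = 0.76 − (0.0592/2)(10.659) = 0.444 V.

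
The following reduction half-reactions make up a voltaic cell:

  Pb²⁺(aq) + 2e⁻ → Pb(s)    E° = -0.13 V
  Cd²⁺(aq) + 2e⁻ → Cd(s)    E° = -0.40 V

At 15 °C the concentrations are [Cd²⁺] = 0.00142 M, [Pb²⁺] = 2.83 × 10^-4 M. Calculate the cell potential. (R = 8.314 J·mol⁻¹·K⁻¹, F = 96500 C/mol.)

The Pb²⁺/Pb couple has the higher reduction potential and acts as the cathode, so E°_cell = -0.13 − (-0.40) = 0.27 V.
Balancing electrons gives n = 2; the reaction quotient is Q = [Cd²⁺]/[Pb²⁺] = 5.02.
E = E° − (RT/nF) ln Q = 0.27 − (8.314×288)/(2×96500) × (1.613) = 0.270 − 0.020 = 0.250 V.

0.250 V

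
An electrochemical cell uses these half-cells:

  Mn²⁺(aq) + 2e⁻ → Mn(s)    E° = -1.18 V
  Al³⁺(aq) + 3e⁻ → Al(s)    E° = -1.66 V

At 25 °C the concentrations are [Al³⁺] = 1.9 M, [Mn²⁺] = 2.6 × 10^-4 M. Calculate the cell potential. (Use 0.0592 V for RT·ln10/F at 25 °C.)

The Mn²⁺/Mn couple has the higher reduction potential and acts as the cathode, so E°_cell = -1.18 − (-1.66) = 0.48 V.
Balancing electrons gives n = 6; the reaction quotient is Q = [Al³⁺]^2/[Mn²⁺]^3 = 2.05 × 10^11.
At 25 °C, E = E° − (0.0592/n) log Q = 0.48 − (0.0592/6)(11.313) = 0.480 − 0.112 = 0.368 V.

0.368 V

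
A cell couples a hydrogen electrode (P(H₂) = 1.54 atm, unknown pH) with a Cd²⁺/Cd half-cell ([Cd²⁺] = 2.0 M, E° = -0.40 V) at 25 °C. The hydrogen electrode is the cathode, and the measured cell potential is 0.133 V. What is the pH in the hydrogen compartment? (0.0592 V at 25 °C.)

E°_cell = 0.40 V and n = 2.
log Q = n(E° − E)/0.0592 = 2×(0.40 − 0.133)/0.0592 = 9.020.
With Q = [Cd²⁺]·P(H₂) / [H⁺]^2, solving for [H⁺] gives log[H⁺] = -4.266, so pH = 4.27.

pH = 4.27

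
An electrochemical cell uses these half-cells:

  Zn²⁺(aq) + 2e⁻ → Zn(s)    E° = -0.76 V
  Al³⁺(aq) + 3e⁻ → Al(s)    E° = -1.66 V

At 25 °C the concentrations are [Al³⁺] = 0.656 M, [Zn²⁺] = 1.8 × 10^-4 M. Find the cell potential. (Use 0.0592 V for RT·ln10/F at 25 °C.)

The Zn²⁺/Zn couple has the higher reduction potential and acts as the cathode, so E°_cell = -0.76 − (-1.66) = 0.90 V.
Balancing electrons gives n = 6; the reaction quotient is Q = [Al³⁺]^2/[Zn²⁺]^3 = 7.38 × 10^10.
At 25 °C, E = E° − (0.0592/n) log Q = 0.90 − (0.0592/6)(10.868) = 0.900 − 0.107 = 0.793 V.

0.793 V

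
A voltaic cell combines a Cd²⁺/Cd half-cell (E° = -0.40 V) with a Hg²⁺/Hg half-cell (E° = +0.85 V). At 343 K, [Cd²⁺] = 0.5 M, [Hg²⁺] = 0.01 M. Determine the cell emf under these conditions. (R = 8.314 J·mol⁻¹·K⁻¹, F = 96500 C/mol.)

1.19 V

The Hg²⁺/Hg couple has the higher reduction potential and acts as the cathode, so E°_cell = +0.85 − (-0.40) = 1.25 V.
Balancing electrons gives n = 2; the reaction quotient is Q = [Cd²⁺]/[Hg²⁺] = 50.0.
E = E° − (RT/nF) ln Q = 1.25 − (8.314×343)/(2×96500) × (3.912) = 1.250 − 0.058 = 1.192 V.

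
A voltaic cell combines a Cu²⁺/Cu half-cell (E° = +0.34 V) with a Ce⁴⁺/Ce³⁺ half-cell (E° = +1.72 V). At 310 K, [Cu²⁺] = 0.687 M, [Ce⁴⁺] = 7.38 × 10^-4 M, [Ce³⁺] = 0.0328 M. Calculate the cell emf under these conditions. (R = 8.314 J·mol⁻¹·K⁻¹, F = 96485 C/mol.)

1.28 V

The Ce⁴⁺/Ce³⁺ couple has the higher reduction potential and acts as the cathode, so E°_cell = +1.72 − (+0.34) = 1.38 V.
Balancing electrons gives n = 2; the reaction quotient is Q = [Cu²⁺]·[Ce³⁺]^2/[Ce⁴⁺]^2 = 1360.
E = E° − (RT/nF) ln Q = 1.38 − (8.314×310)/(2×96485) × (7.213) = 1.380 − 0.096 = 1.284 V.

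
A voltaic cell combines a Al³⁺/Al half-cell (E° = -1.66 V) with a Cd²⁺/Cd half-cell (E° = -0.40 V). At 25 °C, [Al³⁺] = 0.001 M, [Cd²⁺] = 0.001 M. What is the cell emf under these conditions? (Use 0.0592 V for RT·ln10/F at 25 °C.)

The Cd²⁺/Cd couple has the higher reduction potential and acts as the cathode, so E°_cell = -0.40 − (-1.66) = 1.26 V.
Balancing electrons gives n = 6; the reaction quotient is Q = [Al³⁺]^2/[Cd²⁺]^3 = 1000.
At 25 °C, E = E° − (0.0592/n) log Q = 1.26 − (0.0592/6)(3.000) = 1.260 − 0.030 = 1.230 V.

1.23 V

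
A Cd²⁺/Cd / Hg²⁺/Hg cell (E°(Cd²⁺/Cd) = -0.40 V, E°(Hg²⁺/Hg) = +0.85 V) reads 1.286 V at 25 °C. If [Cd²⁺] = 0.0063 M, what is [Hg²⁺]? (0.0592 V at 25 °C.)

0.1 M

From the Nernst equation, log Q = n(E° − E)/0.0592 = 2(1.25 − 1.286)/0.0592 = -1.216, so Q = 0.0608.
With Q = [Cd²⁺]/[Hg²⁺] and the known concentrations, [Hg²⁺] in the denominator gives [Hg²⁺] = 0.1 M.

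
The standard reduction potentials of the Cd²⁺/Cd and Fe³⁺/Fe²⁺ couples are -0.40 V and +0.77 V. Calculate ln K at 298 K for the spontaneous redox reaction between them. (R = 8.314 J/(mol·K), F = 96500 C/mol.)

ln K = 91.1

E°_cell = +0.77 − (-0.40) = 1.17 V, with n = 2 electrons transferred.
At equilibrium E = 0, so the Nernst equation gives ln K = nFE°/RT = (2)(96500)(1.17)/((8.314)(298)) = 91.14.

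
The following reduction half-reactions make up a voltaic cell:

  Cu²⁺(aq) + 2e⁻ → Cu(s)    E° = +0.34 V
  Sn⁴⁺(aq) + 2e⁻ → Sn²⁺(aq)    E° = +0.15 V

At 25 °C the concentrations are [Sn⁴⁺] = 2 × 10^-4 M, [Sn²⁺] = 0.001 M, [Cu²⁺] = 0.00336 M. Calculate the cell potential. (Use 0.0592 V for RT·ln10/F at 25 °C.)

0.137 V

The Cu²⁺/Cu couple has the higher reduction potential and acts as the cathode, so E°_cell = +0.34 − (+0.15) = 0.19 V.
Balancing electrons gives n = 2; the reaction quotient is Q = [Sn⁴⁺]/([Sn²⁺]·[Cu²⁺]) = 59.5.
At 25 °C, E = E° − (0.0592/n) log Q = 0.19 − (0.0592/2)(1.775) = 0.190 − 0.053 = 0.137 V.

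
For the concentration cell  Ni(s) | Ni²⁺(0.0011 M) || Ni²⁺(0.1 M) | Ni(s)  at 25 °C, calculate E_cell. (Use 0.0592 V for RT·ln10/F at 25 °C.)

Both half-cells are Ni²⁺/Ni, so E°_cell = 0. The concentrated side is the cathode; the cell reaction moves Ni²⁺ from high to low concentration with n = 2.
Q = [Ni²⁺]_dilute/[Ni²⁺]_conc = 0.0011/0.1 = 0.0110.
E = 0 − (0.0592/2) log Q = −(0.0592/2)(-1.959) = 0.0580 V.

0.058 V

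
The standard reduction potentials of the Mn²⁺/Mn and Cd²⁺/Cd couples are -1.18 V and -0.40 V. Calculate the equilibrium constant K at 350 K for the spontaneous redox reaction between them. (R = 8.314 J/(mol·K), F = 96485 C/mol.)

2.9 × 10^22

E°_cell = -0.40 − (-1.18) = 0.78 V, with n = 2 electrons transferred.
At equilibrium E = 0, so the Nernst equation gives ln K = nFE°/RT = (2)(96485)(0.78)/((8.314)(350)) = 51.73.
K = e^51.73 = 2.9 × 10^22.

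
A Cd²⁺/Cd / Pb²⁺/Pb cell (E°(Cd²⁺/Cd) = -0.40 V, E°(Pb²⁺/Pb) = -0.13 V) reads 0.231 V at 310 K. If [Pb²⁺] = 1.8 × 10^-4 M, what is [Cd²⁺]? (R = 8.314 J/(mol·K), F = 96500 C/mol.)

0.0033 M

From the Nernst equation, ln Q = nF(E° − E)/RT = 2×96500×(0.27 − 0.231)/(8.314×310) = 2.920, so Q = 18.5.
With Q = [Cd²⁺]/[Pb²⁺] and the known concentrations, [Cd²⁺] in the numerator gives [Cd²⁺] = 0.0033 M.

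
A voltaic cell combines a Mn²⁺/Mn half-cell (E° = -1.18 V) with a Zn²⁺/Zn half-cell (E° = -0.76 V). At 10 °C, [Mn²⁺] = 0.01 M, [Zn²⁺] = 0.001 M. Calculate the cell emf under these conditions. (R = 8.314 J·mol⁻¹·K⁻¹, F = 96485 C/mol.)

0.392 V

The Zn²⁺/Zn couple has the higher reduction potential and acts as the cathode, so E°_cell = -0.76 − (-1.18) = 0.42 V.
Balancing electrons gives n = 2; the reaction quotient is Q = [Mn²⁺]/[Zn²⁺] = 10.0.
E = E° − (RT/nF) ln Q = 0.42 − (8.314×283)/(2×96485) × (2.303) = 0.420 − 0.028 = 0.392 V.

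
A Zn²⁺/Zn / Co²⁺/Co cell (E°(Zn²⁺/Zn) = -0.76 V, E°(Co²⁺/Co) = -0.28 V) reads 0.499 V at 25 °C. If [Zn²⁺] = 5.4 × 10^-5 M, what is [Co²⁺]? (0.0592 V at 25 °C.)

From the Nernst equation, log Q = n(E° − E)/0.0592 = 2(0.48 − 0.499)/0.0592 = -0.642, so Q = 0.228.
With Q = [Zn²⁺]/[Co²⁺] and the known concentrations, [Co²⁺] in the denominator gives [Co²⁺] = 2.4 × 10^-4 M.

2.4 × 10^-4 M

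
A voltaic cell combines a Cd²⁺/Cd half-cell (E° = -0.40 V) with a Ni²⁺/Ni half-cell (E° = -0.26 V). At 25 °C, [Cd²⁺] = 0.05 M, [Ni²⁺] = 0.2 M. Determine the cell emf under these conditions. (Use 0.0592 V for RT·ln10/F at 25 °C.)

0.158 V

The Ni²⁺/Ni couple has the higher reduction potential and acts as the cathode, so E°_cell = -0.26 − (-0.40) = 0.14 V.
Balancing electrons gives n = 2; the reaction quotient is Q = [Cd²⁺]/[Ni²⁺] = 0.250.
At 25 °C, E = E° − (0.0592/n) log Q = 0.14 − (0.0592/2)(-0.602) = 0.140 + 0.018 = 0.158 V.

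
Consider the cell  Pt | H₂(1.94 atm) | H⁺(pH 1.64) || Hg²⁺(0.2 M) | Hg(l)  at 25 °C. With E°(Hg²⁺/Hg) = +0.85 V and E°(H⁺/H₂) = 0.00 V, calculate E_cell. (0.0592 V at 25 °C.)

0.93 V

The Hg²⁺/Hg couple is the cathode, so E°_cell = 0.85 V; n = 2.
[H⁺] = 10^(−1.64) = 0.023 M, and Q = [H⁺]^2 / ([Hg²⁺]·P(H₂)) = 0.00135.
E = E° − (0.0592/2) log Q = 0.85 − (0.0592/2)(-2.869) = 0.935 V.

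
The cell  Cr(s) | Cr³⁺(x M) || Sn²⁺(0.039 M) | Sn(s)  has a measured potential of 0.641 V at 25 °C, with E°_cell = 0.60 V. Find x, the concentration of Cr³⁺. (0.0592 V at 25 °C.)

From the Nernst equation, log Q = n(E° − E)/0.0592 = 6(0.60 − 0.641)/0.0592 = -4.155, so Q = 6.99 × 10^-5.
With Q = [Cr³⁺]^2/[Sn²⁺]^3 and the known concentrations, [Cr³⁺]^2 in the numerator gives [Cr³⁺] = 6.4 × 10^-5 M.

6.4 × 10^-5 M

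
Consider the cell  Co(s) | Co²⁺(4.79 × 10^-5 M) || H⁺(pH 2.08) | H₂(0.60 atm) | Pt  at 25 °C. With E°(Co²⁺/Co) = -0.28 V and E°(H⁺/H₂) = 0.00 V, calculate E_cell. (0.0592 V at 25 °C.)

0.29 V

The hydrogen couple is the cathode, so E°_cell = 0.28 V; n = 2.
[H⁺] = 10^(−2.08) = 0.0083 M, and Q = [Co²⁺]·P(H₂) / [H⁺]^2 = 0.415.
E = E° − (0.0592/2) log Q = 0.28 − (0.0592/2)(-0.382) = 0.291 V.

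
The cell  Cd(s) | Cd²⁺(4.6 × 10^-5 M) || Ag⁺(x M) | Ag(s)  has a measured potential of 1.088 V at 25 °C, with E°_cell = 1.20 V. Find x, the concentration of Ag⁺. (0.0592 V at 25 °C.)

8.7 × 10^-5 M

From the Nernst equation, log Q = n(E° − E)/0.0592 = 2(1.20 − 1.088)/0.0592 = 3.784, so Q = 6080.
With Q = [Cd²⁺]/[Ag⁺]^2 and the known concentrations, [Ag⁺]^2 in the denominator gives [Ag⁺] = 8.7 × 10^-5 M.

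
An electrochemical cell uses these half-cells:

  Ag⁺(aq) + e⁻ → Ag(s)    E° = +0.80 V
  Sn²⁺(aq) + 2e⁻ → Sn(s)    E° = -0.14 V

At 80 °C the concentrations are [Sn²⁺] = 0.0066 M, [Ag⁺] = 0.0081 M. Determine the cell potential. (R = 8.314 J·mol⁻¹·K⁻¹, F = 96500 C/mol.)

The Ag⁺/Ag couple has the higher reduction potential and acts as the cathode, so E°_cell = +0.80 − (-0.14) = 0.94 V.
Balancing electrons gives n = 2; the reaction quotient is Q = [Sn²⁺]/[Ag⁺]^2 = 101.
E = E° − (RT/nF) ln Q = 0.94 − (8.314×353)/(2×96500) × (4.611) = 0.940 − 0.070 = 0.870 V.

0.870 V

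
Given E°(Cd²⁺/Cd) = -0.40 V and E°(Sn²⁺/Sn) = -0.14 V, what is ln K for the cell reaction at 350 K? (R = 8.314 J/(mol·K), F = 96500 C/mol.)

ln K = 17.2

E°_cell = -0.14 − (-0.40) = 0.26 V, with n = 2 electrons transferred.
At equilibrium E = 0, so the Nernst equation gives ln K = nFE°/RT = (2)(96500)(0.26)/((8.314)(350)) = 17.24.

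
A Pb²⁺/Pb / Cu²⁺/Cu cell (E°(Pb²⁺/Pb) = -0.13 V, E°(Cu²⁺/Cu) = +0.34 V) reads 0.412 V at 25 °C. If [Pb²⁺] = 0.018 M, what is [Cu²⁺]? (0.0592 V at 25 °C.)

From the Nernst equation, log Q = n(E° − E)/0.0592 = 2(0.47 − 0.412)/0.0592 = 1.959, so Q = 91.1.
With Q = [Pb²⁺]/[Cu²⁺] and the known concentrations, [Cu²⁺] in the denominator gives [Cu²⁺] = 2 × 10^-4 M.

2 × 10^-4 M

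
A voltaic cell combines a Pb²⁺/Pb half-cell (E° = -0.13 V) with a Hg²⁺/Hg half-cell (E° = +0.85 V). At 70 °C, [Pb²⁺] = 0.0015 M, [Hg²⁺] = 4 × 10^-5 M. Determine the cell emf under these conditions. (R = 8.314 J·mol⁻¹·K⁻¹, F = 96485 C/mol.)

0.926 V

The Hg²⁺/Hg couple has the higher reduction potential and acts as the cathode, so E°_cell = +0.85 − (-0.13) = 0.98 V.
Balancing electrons gives n = 2; the reaction quotient is Q = [Pb²⁺]/[Hg²⁺] = 37.5.
E = E° − (RT/nF) ln Q = 0.98 − (8.314×343)/(2×96485) × (3.624) = 0.980 − 0.054 = 0.926 V.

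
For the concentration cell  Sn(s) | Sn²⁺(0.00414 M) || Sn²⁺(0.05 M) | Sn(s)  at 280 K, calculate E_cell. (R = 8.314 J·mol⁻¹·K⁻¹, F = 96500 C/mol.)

0.030 V

Both half-cells are Sn²⁺/Sn, so E°_cell = 0. The concentrated side is the cathode; the cell reaction moves Sn²⁺ from high to low concentration with n = 2.
Q = [Sn²⁺]_dilute/[Sn²⁺]_conc = 0.00414/0.05 = 0.0828.
E = 0 − (RT/nF) ln Q = −((8.314×280)/(2×96500))(-2.491) = 0.0300 V.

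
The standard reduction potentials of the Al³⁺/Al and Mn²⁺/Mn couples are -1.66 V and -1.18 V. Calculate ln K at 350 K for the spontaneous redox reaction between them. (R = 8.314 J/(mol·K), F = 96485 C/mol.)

E°_cell = -1.18 − (-1.66) = 0.48 V, with n = 6 electrons transferred.
At equilibrium E = 0, so the Nernst equation gives ln K = nFE°/RT = (6)(96485)(0.48)/((8.314)(350)) = 95.49.

ln K = 95.5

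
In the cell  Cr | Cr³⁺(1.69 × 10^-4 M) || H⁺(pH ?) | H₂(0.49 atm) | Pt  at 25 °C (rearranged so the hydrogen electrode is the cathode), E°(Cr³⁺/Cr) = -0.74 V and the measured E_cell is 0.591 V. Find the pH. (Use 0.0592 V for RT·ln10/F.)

pH = 3.93

E°_cell = 0.74 V and n = 6.
log Q = n(E° − E)/0.0592 = 6×(0.74 − 0.591)/0.0592 = 15.101.
With Q = [Cr³⁺]^2·P(H₂)^3 / [H⁺]^6, solving for [H⁺] gives log[H⁺] = -3.929, so pH = 3.93.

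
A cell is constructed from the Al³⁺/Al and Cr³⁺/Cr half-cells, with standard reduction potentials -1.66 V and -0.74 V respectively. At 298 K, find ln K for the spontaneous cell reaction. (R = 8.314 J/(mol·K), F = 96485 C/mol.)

ln K = 107.5

E°_cell = -0.74 − (-1.66) = 0.92 V, with n = 3 electrons transferred.
At equilibrium E = 0, so the Nernst equation gives ln K = nFE°/RT = (3)(96485)(0.92)/((8.314)(298)) = 107.48.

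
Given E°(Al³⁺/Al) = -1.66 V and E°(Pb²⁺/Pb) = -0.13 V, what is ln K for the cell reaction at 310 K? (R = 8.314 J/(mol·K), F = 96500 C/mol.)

ln K = 343.7

E°_cell = -0.13 − (-1.66) = 1.53 V, with n = 6 electrons transferred.
At equilibrium E = 0, so the Nernst equation gives ln K = nFE°/RT = (6)(96500)(1.53)/((8.314)(310)) = 343.71.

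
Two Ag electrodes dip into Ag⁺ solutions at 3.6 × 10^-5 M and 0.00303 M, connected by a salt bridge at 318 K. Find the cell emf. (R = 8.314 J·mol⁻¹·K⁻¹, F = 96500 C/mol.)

Both half-cells are Ag⁺/Ag, so E°_cell = 0. The concentrated side is the cathode; the cell reaction moves Ag⁺ from high to low concentration with n = 1.
Q = [Ag⁺]_dilute/[Ag⁺]_conc = 3.6 × 10^-5/0.00303 = 0.0119.
E = 0 − (RT/nF) ln Q = −((8.314×318)/(1×96500))(-4.433) = 0.1215 V.

0.12 V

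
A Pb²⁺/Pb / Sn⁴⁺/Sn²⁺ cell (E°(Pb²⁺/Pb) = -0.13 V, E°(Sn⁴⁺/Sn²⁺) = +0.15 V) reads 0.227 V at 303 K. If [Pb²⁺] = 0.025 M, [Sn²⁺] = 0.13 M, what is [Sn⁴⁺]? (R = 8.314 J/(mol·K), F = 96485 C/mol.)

5.6 × 10^-5 M

From the Nernst equation, ln Q = nF(E° − E)/RT = 2×96485×(0.28 − 0.227)/(8.314×303) = 4.060, so Q = 58.0.
With Q = [Pb²⁺]·[Sn²⁺]/[Sn⁴⁺] and the known concentrations, [Sn⁴⁺] in the denominator gives [Sn⁴⁺] = 5.6 × 10^-5 M.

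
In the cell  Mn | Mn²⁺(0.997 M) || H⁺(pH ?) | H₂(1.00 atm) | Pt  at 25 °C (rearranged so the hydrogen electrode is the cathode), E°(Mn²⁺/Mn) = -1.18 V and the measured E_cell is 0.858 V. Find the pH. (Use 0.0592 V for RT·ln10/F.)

pH = 5.44

E°_cell = 1.18 V and n = 2.
log Q = n(E° − E)/0.0592 = 2×(1.18 − 0.858)/0.0592 = 10.878.
With Q = [Mn²⁺]·P(H₂) / [H⁺]^2, solving for [H⁺] gives log[H⁺] = -5.440, so pH = 5.44.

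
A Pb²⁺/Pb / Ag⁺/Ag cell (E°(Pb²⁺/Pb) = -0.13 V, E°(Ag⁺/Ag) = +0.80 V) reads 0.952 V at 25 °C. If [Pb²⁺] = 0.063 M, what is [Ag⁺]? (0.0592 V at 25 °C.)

From the Nernst equation, log Q = n(E° − E)/0.0592 = 2(0.93 − 0.952)/0.0592 = -0.743, so Q = 0.181.
With Q = [Pb²⁺]/[Ag⁺]^2 and the known concentrations, [Ag⁺]^2 in the denominator gives [Ag⁺] = 0.59 M.

0.59 M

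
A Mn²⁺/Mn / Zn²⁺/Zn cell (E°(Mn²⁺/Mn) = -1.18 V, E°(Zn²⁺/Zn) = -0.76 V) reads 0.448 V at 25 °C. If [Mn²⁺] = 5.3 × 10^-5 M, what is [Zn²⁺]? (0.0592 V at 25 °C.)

From the Nernst equation, log Q = n(E° − E)/0.0592 = 2(0.42 − 0.448)/0.0592 = -0.946, so Q = 0.113.
With Q = [Mn²⁺]/[Zn²⁺] and the known concentrations, [Zn²⁺] in the denominator gives [Zn²⁺] = 4.7 × 10^-4 M.

4.7 × 10^-4 M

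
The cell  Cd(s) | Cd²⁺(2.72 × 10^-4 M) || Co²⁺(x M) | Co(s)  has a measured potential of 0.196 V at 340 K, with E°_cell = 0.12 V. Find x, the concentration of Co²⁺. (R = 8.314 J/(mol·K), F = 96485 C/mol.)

From the Nernst equation, ln Q = nF(E° − E)/RT = 2×96485×(0.12 − 0.196)/(8.314×340) = -5.188, so Q = 0.00558.
With Q = [Cd²⁺]/[Co²⁺] and the known concentrations, [Co²⁺] in the denominator gives [Co²⁺] = 0.049 M.

0.049 M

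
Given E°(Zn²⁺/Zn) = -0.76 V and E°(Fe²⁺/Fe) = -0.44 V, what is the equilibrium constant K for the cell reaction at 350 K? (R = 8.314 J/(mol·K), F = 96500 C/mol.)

E°_cell = -0.44 − (-0.76) = 0.32 V, with n = 2 electrons transferred.
At equilibrium E = 0, so the Nernst equation gives ln K = nFE°/RT = (2)(96500)(0.32)/((8.314)(350)) = 21.22.
K = e^21.22 = 1.7 × 10^9.

1.7 × 10^9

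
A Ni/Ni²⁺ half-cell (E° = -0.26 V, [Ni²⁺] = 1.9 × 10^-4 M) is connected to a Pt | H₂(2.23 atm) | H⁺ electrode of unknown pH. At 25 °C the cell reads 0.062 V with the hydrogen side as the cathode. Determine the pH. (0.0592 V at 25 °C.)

pH = 5.03

E°_cell = 0.26 V and n = 2.
log Q = n(E° − E)/0.0592 = 2×(0.26 − 0.062)/0.0592 = 6.689.
With Q = [Ni²⁺]·P(H₂) / [H⁺]^2, solving for [H⁺] gives log[H⁺] = -5.031, so pH = 5.03.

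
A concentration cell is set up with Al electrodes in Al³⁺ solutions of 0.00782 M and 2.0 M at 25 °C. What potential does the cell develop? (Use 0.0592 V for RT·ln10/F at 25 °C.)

Both half-cells are Al³⁺/Al, so E°_cell = 0. The concentrated side is the cathode; the cell reaction moves Al³⁺ from high to low concentration with n = 3.
Q = [Al³⁺]_dilute/[Al³⁺]_conc = 0.00782/2.0 = 0.00391.
E = 0 − (0.0592/3) log Q = −(0.0592/3)(-2.408) = 0.0475 V.

0.048 V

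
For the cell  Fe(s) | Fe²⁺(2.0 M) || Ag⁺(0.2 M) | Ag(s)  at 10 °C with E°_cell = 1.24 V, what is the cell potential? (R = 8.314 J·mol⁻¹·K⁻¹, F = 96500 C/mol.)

Balancing electrons gives n = 2; the reaction quotient is Q = [Fe²⁺]/[Ag⁺]^2 = 50.0.
E = E° − (RT/nF) ln Q = 1.24 − (8.314×283)/(2×96500) × (3.912) = 1.240 − 0.048 = 1.192 V.

1.19 V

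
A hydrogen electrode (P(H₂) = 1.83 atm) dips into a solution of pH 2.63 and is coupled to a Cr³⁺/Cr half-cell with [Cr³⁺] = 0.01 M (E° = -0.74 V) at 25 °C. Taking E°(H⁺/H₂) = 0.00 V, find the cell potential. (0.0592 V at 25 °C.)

0.62 V

The hydrogen couple is the cathode, so E°_cell = 0.74 V; n = 6.
[H⁺] = 10^(−2.63) = 0.0023 M, and Q = [Cr³⁺]^2·P(H₂)^3 / [H⁺]^6 = 3.69 × 10^12.
E = E° − (0.0592/6) log Q = 0.74 − (0.0592/6)(12.567) = 0.616 V.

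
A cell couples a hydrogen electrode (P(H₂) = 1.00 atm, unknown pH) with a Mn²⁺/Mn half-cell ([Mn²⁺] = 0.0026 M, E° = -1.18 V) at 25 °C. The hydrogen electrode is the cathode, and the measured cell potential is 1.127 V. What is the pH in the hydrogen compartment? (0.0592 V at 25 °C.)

E°_cell = 1.18 V and n = 2.
log Q = n(E° − E)/0.0592 = 2×(1.18 − 1.127)/0.0592 = 1.791.
With Q = [Mn²⁺]·P(H₂) / [H⁺]^2, solving for [H⁺] gives log[H⁺] = -2.188, so pH = 2.19.

pH = 2.19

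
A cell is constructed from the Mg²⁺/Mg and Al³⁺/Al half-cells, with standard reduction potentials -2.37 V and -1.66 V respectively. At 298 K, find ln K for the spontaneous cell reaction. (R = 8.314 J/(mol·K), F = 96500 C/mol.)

E°_cell = -1.66 − (-2.37) = 0.71 V, with n = 6 electrons transferred.
At equilibrium E = 0, so the Nernst equation gives ln K = nFE°/RT = (6)(96500)(0.71)/((8.314)(298)) = 165.92.

ln K = 165.9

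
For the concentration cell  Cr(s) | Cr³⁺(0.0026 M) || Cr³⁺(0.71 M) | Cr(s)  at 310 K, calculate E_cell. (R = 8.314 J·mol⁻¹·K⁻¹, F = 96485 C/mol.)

Both half-cells are Cr³⁺/Cr, so E°_cell = 0. The concentrated side is the cathode; the cell reaction moves Cr³⁺ from high to low concentration with n = 3.
Q = [Cr³⁺]_dilute/[Cr³⁺]_conc = 0.0026/0.71 = 0.00366.
E = 0 − (RT/nF) ln Q = −((8.314×310)/(3×96485))(-5.610) = 0.0500 V.

0.050 V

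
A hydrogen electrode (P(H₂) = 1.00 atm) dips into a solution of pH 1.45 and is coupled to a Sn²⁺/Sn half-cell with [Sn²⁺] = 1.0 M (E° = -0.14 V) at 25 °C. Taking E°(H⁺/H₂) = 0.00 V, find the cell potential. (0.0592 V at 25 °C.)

The hydrogen couple is the cathode, so E°_cell = 0.14 V; n = 2.
[H⁺] = 10^(−1.45) = 0.035 M, and Q = [Sn²⁺]·P(H₂) / [H⁺]^2 = 794.
E = E° − (0.0592/2) log Q = 0.14 − (0.0592/2)(2.900) = 0.054 V.

0.054 V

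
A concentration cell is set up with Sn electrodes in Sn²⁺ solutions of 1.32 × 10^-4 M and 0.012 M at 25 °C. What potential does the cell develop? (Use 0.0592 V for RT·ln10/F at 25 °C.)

0.058 V

Both half-cells are Sn²⁺/Sn, so E°_cell = 0. The concentrated side is the cathode; the cell reaction moves Sn²⁺ from high to low concentration with n = 2.
Q = [Sn²⁺]_dilute/[Sn²⁺]_conc = 1.32 × 10^-4/0.012 = 0.0110.
E = 0 − (0.0592/2) log Q = −(0.0592/2)(-1.959) = 0.0580 V.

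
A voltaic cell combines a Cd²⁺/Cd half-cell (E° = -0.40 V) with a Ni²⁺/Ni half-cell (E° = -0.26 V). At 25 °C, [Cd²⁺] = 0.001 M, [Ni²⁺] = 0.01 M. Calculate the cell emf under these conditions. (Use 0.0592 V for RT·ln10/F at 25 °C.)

The Ni²⁺/Ni couple has the higher reduction potential and acts as the cathode, so E°_cell = -0.26 − (-0.40) = 0.14 V.
Balancing electrons gives n = 2; the reaction quotient is Q = [Cd²⁺]/[Ni²⁺] = 0.100.
At 25 °C, E = E° − (0.0592/n) log Q = 0.14 − (0.0592/2)(-1.000) = 0.140 + 0.030 = 0.170 V.

0.170 V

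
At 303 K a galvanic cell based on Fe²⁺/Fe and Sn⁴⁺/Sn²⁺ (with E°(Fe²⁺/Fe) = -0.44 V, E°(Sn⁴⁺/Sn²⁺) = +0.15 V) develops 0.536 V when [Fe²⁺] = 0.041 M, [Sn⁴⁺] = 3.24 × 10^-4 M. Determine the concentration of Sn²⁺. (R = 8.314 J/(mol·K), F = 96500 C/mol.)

From the Nernst equation, ln Q = nF(E° − E)/RT = 2×96500×(0.59 − 0.536)/(8.314×303) = 4.137, so Q = 62.6.
With Q = [Fe²⁺]·[Sn²⁺]/[Sn⁴⁺] and the known concentrations, [Sn²⁺] in the numerator gives [Sn²⁺] = 0.49 M.

0.49 M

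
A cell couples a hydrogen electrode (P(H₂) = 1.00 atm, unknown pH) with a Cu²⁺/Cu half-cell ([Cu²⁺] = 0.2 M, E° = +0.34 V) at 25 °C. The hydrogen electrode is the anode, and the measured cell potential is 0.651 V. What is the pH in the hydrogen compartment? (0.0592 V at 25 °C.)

pH = 5.60

E°_cell = 0.34 V and n = 2.
log Q = n(E° − E)/0.0592 = 2×(0.34 − 0.651)/0.0592 = -10.507.
With Q = [H⁺]^2 / ([Cu²⁺]·P(H₂)), solving for [H⁺] gives log[H⁺] = -5.603, so pH = 5.60.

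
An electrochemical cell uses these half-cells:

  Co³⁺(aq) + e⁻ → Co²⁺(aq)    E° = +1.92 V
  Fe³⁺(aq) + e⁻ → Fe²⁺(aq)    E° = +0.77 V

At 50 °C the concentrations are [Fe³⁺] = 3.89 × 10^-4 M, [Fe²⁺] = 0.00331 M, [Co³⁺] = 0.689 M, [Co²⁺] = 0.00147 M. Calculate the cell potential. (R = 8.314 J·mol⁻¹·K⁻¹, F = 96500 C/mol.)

The Co³⁺/Co²⁺ couple has the higher reduction potential and acts as the cathode, so E°_cell = +1.92 − (+0.77) = 1.15 V.
Balancing electrons gives n = 1; the reaction quotient is Q = [Fe³⁺]·[Co²⁺]/([Fe²⁺]·[Co³⁺]) = 2.51 × 10^-4.
E = E° − (RT/nF) ln Q = 1.15 − (8.314×323)/(1×96500) × (-8.291) = 1.150 + 0.231 = 1.381 V.

1.38 V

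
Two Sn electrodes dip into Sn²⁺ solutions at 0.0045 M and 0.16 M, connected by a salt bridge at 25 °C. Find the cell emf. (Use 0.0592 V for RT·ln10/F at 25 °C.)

Both half-cells are Sn²⁺/Sn, so E°_cell = 0. The concentrated side is the cathode; the cell reaction moves Sn²⁺ from high to low concentration with n = 2.
Q = [Sn²⁺]_dilute/[Sn²⁺]_conc = 0.0045/0.16 = 0.0281.
E = 0 − (0.0592/2) log Q = −(0.0592/2)(-1.551) = 0.0459 V.

0.046 V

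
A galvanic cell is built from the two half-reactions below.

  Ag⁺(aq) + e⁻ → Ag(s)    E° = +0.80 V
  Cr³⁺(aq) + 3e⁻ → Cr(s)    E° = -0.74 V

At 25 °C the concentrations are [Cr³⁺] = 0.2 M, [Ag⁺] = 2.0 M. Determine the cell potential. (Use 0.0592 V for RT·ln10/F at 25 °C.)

The Ag⁺/Ag couple has the higher reduction potential and acts as the cathode, so E°_cell = +0.80 − (-0.74) = 1.54 V.
Balancing electrons gives n = 3; the reaction quotient is Q = [Cr³⁺]/[Ag⁺]^3 = 0.0250.
At 25 °C, E = E° − (0.0592/n) log Q = 1.54 − (0.0592/3)(-1.602) = 1.540 + 0.032 = 1.572 V.

1.57 V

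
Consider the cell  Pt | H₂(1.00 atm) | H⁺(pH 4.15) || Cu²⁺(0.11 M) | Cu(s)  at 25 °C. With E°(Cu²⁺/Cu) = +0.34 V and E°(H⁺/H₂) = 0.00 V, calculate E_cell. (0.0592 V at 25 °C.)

The Cu²⁺/Cu couple is the cathode, so E°_cell = 0.34 V; n = 2.
[H⁺] = 10^(−4.15) = 7.1 × 10^-5 M, and Q = [H⁺]^2 / ([Cu²⁺]·P(H₂)) = 4.56 × 10^-8.
E = E° − (0.0592/2) log Q = 0.34 − (0.0592/2)(-7.341) = 0.557 V.

0.56 V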